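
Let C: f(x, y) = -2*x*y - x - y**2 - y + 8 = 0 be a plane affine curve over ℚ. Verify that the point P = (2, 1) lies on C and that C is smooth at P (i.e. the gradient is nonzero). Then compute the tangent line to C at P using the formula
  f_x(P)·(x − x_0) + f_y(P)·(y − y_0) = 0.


Tangent line at P: -3*x - 7*y + 13 = 0.

Step 1: f(2, 1) = 0, so P lies on C.
Step 2: partial derivatives
  f_x(x, y) = -2*y - 1, f_y(x, y) = -2*x - 2*y - 1.
  f_x(P) = -3, f_y(P) = -7 (gradient nonzero, so P is smooth).
Step 3: tangent line at P: -3·(x − 2) + -7·(y − 1) = 0.
Expanding: -3*x - 7*y + 13 = 0.


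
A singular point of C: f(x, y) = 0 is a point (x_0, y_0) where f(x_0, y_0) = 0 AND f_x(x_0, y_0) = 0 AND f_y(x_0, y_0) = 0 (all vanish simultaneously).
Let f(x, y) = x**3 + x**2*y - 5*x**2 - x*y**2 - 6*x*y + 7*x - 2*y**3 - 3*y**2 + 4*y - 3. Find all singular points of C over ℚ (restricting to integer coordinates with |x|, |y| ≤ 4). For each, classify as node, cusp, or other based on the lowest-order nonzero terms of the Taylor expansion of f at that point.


Singular points: {(2, -1)}; classification: cusp.

Compute partial derivatives:
  f_x = 3*x**2 + 2*x*y - 10*x - y**2 - 6*y + 7.
  f_y = x**2 - 2*x*y - 6*x - 6*y**2 - 6*y + 4.
Scan x_0 ∈ {−4, ..., 4}. For each x_0, f_y(x_0, y) is a polynomial in y; find its integer roots y ∈ {−4, ..., 4}, then test f_x and f at those candidates.
  x = -4: f_y(-4, y) = -6*y**2 + 2*y + 44; no integer root y with |y| ≤ 4.
  x = -3: f_y(-3, y) = 31 - 6*y**2; no integer root y with |y| ≤ 4.
  x = -2: f_y(-2, y) = -6*y**2 - 2*y + 20; vanishes at y ∈ {-2}. (-2, -2): f_x = 55 ≠ 0.
  x = -1: f_y(-1, y) = -6*y**2 - 4*y + 11; no integer root y with |y| ≤ 4.
  x = 0: f_y(0, y) = -6*y**2 - 6*y + 4; no integer root y with |y| ≤ 4.
  x = 1: f_y(1, y) = -6*y**2 - 8*y - 1; no integer root y with |y| ≤ 4.
  x = 2: f_y(2, y) = -6*y**2 - 10*y - 4; vanishes at y ∈ {-1}. (2, -1): f_x = 0, f = 0 — SINGULAR.
  x = 3: f_y(3, y) = -6*y**2 - 12*y - 5; no integer root y with |y| ≤ 4.
  x = 4: f_y(4, y) = -6*y**2 - 14*y - 4; vanishes at y ∈ {-2}. (4, -2): f_x = 7 ≠ 0.
Only singular point on the grid: (2, -1).
Classify: substitute x = 2 + u, y = -1 + v and expand: f = u**3 + u**2*v - u*v**2 - 2*v**3 + v**2.
No constant or linear terms (consistent with a singular point). Quadratic part: v**2. Cubic part: u**3 + u**2*v - u*v**2 - 2*v**3.
The quadratic part v**2 is a perfect square, so there is a single (double) tangent line v = 0, i.e. y = -1. Restricting the cubic part to that line (v = 0) leaves u**3 ≠ 0, so f is not divisible by v and the branch is v² ≈ -u**3 to lowest order — this is a cusp.
Classification: cusp.


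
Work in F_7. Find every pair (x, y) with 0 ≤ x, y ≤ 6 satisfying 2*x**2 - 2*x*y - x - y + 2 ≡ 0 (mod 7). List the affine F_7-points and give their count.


Affine F_7-points: {(0, 2), (1, 1), (2, 3), (4, 1), (5, 3), (6, 2)}; count = 6.

For each of the 49 pairs (x, y) ∈ F_7², evaluate f(x, y) mod 7. Record the zeros.
  x = 0: [0↦2, 1↦1, 2↦0, 3↦6, 4↦5, 5↦4, 6↦3]  zeros at y ∈ {2}
  x = 1: [0↦3, 1↦0, 2↦4, 3↦1, 4↦5, 5↦2, 6↦6]  zeros at y ∈ {1}
  x = 2: [0↦1, 1↦3, 2↦5, 3↦0, 4↦2, 5↦4, 6↦6]  zeros at y ∈ {3}
  x = 3: [0↦3, 1↦3, 2↦3, 3↦3, 4↦3, 5↦3, 6↦3]  zeros at y ∈ ∅
  x = 4: [0↦2, 1↦0, 2↦5, 3↦3, 4↦1, 5↦6, 6↦4]  zeros at y ∈ {1}
  x = 5: [0↦5, 1↦1, 2↦4, 3↦0, 4↦3, 5↦6, 6↦2]  zeros at y ∈ {3}
  x = 6: [0↦5, 1↦6, 2↦0, 3↦1, 4↦2, 5↦3, 6↦4]  zeros at y ∈ {2}
Collecting zeros: affine points = {(0, 2), (1, 1), (2, 3), (4, 1), (5, 3), (6, 2)}.
Total count |C(F_7)_aff| = 6.


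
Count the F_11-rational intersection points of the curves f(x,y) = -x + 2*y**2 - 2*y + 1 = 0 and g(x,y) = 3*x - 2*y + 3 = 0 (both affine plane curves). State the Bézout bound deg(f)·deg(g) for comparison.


Common zeros: ∅; count = 0; Bézout bound = 2.

deg(f) = 2, deg(g) = 1, so Bézout bound = 2.
Scan x ∈ F_11. For each x, list the y ∈ F_11 with f(x, y) ≡ 0 and those with g(x, y) ≡ 0 (mod 11); the common zeros in that column are the intersection.
  x = 0: f ≡ 0 at y ∈ ∅; g ≡ 0 at y ∈ {7}; common: ∅.
  x = 1: f ≡ 0 at y ∈ {0, 1}; g ≡ 0 at y ∈ {3}; common: ∅.
  x = 2: f ≡ 0 at y ∈ {3, 9}; g ≡ 0 at y ∈ {10}; common: ∅.
  x = 3: f ≡ 0 at y ∈ {4, 8}; g ≡ 0 at y ∈ {6}; common: ∅.
  x = 4: f ≡ 0 at y ∈ ∅; g ≡ 0 at y ∈ {2}; common: ∅.
  x = 5: f ≡ 0 at y ∈ {2, 10}; g ≡ 0 at y ∈ {9}; common: ∅.
  x = 6: f ≡ 0 at y ∈ {6}; g ≡ 0 at y ∈ {5}; common: ∅.
  x = 7: f ≡ 0 at y ∈ ∅; g ≡ 0 at y ∈ {1}; common: ∅.
  x = 8: f ≡ 0 at y ∈ {5, 7}; g ≡ 0 at y ∈ {8}; common: ∅.
  x = 9: f ≡ 0 at y ∈ ∅; g ≡ 0 at y ∈ {4}; common: ∅.
  x = 10: f ≡ 0 at y ∈ ∅; g ≡ 0 at y ∈ {0}; common: ∅.
Collecting: common zeros = ∅, so the count is 0.
Comparison with the Bézout bound: 0 ≤ 2 = deg(f)·deg(g), as expected for curves with no common component (the affine F_11-count falls short of the bound because intersections may lie at infinity, over extension fields, or carry multiplicity).


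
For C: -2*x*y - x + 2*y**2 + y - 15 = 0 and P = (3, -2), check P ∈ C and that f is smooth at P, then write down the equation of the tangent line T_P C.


Tangent line at P: 3*x - 13*y - 35 = 0.

Step 1: f(3, -2) = 0, so P lies on C.
Step 2: partial derivatives
  f_x(x, y) = -2*y - 1, f_y(x, y) = -2*x + 4*y + 1.
  f_x(P) = 3, f_y(P) = -13 (gradient nonzero, so P is smooth).
Step 3: tangent line at P: 3·(x − 3) + -13·(y − -2) = 0.
Expanding: 3*x - 13*y - 35 = 0.


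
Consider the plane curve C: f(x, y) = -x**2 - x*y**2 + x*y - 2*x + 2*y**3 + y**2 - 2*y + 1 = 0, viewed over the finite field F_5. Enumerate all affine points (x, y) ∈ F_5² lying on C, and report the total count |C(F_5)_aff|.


Affine F_5-points: {(2, 2), (2, 4), (3, 3), (4, 2), (4, 3), (4, 4)}; count = 6.

For each of the 25 pairs (x, y) ∈ F_5², evaluate f(x, y) mod 5. Record the zeros.
  x = 0: [0↦1, 1↦2, 2↦2, 3↦3, 4↦2]  zeros at y ∈ ∅
  x = 1: [0↦3, 1↦4, 2↦2, 3↦4, 4↦2]  zeros at y ∈ ∅
  x = 2: [0↦3, 1↦4, 2↦0, 3↦3, 4↦0]  zeros at y ∈ {2, 4}
  x = 3: [0↦1, 1↦2, 2↦1, 3↦0, 4↦1]  zeros at y ∈ {3}
  x = 4: [0↦2, 1↦3, 2↦0, 3↦0, 4↦0]  zeros at y ∈ {2, 3, 4}
Collecting zeros: affine points = {(2, 2), (2, 4), (3, 3), (4, 2), (4, 3), (4, 4)}.
Total count |C(F_5)_aff| = 6.


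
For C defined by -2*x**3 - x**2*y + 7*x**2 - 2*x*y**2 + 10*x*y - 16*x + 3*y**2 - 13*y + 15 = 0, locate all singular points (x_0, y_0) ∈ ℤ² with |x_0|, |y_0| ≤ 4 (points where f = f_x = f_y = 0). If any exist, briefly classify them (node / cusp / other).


Singular points: {(1, 2)}; classification: node.

Compute partial derivatives:
  f_x = -6*x**2 - 2*x*y + 14*x - 2*y**2 + 10*y - 16.
  f_y = -x**2 - 4*x*y + 10*x + 6*y - 13.
Scan x_0 ∈ {−4, ..., 4}. For each x_0, f_y(x_0, y) is a polynomial in y; find its integer roots y ∈ {−4, ..., 4}, then test f_x and f at those candidates.
  x = -4: f_y(-4, y) = 22*y - 69; no integer root y with |y| ≤ 4.
  x = -3: f_y(-3, y) = 18*y - 52; no integer root y with |y| ≤ 4.
  x = -2: f_y(-2, y) = 14*y - 37; no integer root y with |y| ≤ 4.
  x = -1: f_y(-1, y) = 10*y - 24; no integer root y with |y| ≤ 4.
  x = 0: f_y(0, y) = 6*y - 13; no integer root y with |y| ≤ 4.
  x = 1: f_y(1, y) = 2*y - 4; vanishes at y ∈ {2}. (1, 2): f_x = 0, f = 0 — SINGULAR.
  x = 2: f_y(2, y) = 3 - 2*y; no integer root y with |y| ≤ 4.
  x = 3: f_y(3, y) = 8 - 6*y; no integer root y with |y| ≤ 4.
  x = 4: f_y(4, y) = 11 - 10*y; no integer root y with |y| ≤ 4.
Only singular point on the grid: (1, 2).
Classify: substitute x = 1 + u, y = 2 + v and expand: f = -2*u**3 - u**2*v - u**2 - 2*u*v**2 + v**2.
No constant or linear terms (consistent with a singular point). Quadratic part: -u**2 + v**2. Cubic part: -2*u**3 - u**2*v - 2*u*v**2.
The quadratic part v**2 - u**2 = (v − u)(v + u) splits into two distinct linear factors, so there are two distinct tangent lines y − 2 = ±(x − 1) — this is a node (ordinary double point).
Classification: node.


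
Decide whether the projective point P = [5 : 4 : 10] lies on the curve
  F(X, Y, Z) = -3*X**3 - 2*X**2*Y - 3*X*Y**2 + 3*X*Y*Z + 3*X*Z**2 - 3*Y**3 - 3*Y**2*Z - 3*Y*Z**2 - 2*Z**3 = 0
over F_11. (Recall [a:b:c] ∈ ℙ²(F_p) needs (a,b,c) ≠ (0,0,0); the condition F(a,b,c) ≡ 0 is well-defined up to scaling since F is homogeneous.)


F(5,4,10) ≡ 9 (mod 11); P is NOT on the curve.

Evaluate F(5, 4, 10) term-by-term (mod 11).
  -3*X**3 ↦ -3·125·1·1 = -375
  -2*X**2*Y ↦ -2·25·4·1 = -200
  -3*X*Y**2 ↦ -3·5·16·1 = -240
  3*X*Y*Z ↦ 3·5·4·10 = 600
  3*X*Z**2 ↦ 3·5·1·100 = 1500
  -3*Y**3 ↦ -3·1·64·1 = -192
  -3*Y**2*Z ↦ -3·1·16·10 = -480
  -3*Y*Z**2 ↦ -3·1·4·100 = -1200
  -2*Z**3 ↦ -2·1·1·1000 = -2000
Sum: F(5, 4, 10) = (-375) + (-200) + (-240) + (600) + (1500) + (-192) + (-480) + (-1200) + (-2000) = -2587.
Reducing mod 11: -2587 ≡ 9 (mod 11).
Since F(a, b, c) ≡ 9 ≠ 0 (mod 11), P does NOT lie on the curve.


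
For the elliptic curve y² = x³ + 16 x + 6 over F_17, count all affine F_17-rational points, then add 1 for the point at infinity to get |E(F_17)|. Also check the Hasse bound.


Affine points = {(3, 8), (3, 9), (4, 7), (4, 10), (7, 6), (7, 11), (8, 0), (11, 0), (14, 4), (14, 13), (15, 0)}; affine count = 11; |E(F_17)| = 12.

Discriminant check: Δ ∝ 4a³ + 27b² = 4·16³ + 27·6² = 4·4096 + 27·36 ≡ 16 (mod 17). Nonzero ⇒ E is nonsingular.
For each x ∈ F_17, compute rhs = x³ + 16·x + 6 mod 17, then count y ∈ F_17 with y² ≡ rhs.
  x = 0: rhs = 6, matching y values: none (0 points).
  x = 1: rhs = 6, matching y values: none (0 points).
  x = 2: rhs = 12, matching y values: none (0 points).
  x = 3: rhs = 13, matching y values: 8, 9 (2 points).
  x = 4: rhs = 15, matching y values: 7, 10 (2 points).
  x = 5: rhs = 7, matching y values: none (0 points).
  x = 6: rhs = 12, matching y values: none (0 points).
  x = 7: rhs = 2, matching y values: 6, 11 (2 points).
  x = 8: rhs = 0, matching y values: 0 (1 points).
  x = 9: rhs = 12, matching y values: none (0 points).
  x = 10: rhs = 10, matching y values: none (0 points).
  x = 11: rhs = 0, matching y values: 0 (1 points).
  x = 12: rhs = 5, matching y values: none (0 points).
  x = 13: rhs = 14, matching y values: none (0 points).
  x = 14: rhs = 16, matching y values: 4, 13 (2 points).
  x = 15: rhs = 0, matching y values: 0 (1 points).
  x = 16: rhs = 6, matching y values: none (0 points).
Total affine count: 11.
Full point count |E(F_17)| = 11 + 1 = 12.
Hasse bound: |12 − (17+1)| = |-6| = 6 ≤ 2√17 ≈ 8.2462 ✓.


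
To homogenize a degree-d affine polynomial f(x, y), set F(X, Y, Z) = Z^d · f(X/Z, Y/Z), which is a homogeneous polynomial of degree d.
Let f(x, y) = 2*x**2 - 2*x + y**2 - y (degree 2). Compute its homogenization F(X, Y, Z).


F(X, Y, Z) = 2*X**2 - 2*X*Z + Y**2 - Y*Z

deg(f) = 2.
Substitute x = X/Z, y = Y/Z into f, then multiply by Z^2.
  monomial 2·x^2·y^0 ↦ 2·X^2·Y^0·Z^0.
  monomial -2·x^1·y^0 ↦ -2·X^1·Y^0·Z^1.
  monomial 1·x^0·y^2 ↦ 1·X^0·Y^2·Z^0.
  monomial -1·x^0·y^1 ↦ -1·X^0·Y^1·Z^1.
Collecting: F(X, Y, Z) = 2*X**2 - 2*X*Z + Y**2 - Y*Z.


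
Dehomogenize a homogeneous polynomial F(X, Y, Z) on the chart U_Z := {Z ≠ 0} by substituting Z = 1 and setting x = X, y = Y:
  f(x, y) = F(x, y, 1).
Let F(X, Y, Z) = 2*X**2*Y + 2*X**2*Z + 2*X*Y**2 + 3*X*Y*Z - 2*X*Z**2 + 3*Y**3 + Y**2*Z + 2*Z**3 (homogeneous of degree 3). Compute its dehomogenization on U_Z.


f(x, y) = 2*x**2*y + 2*x**2 + 2*x*y**2 + 3*x*y - 2*x + 3*y**3 + y**2 + 2

On U_Z we set Z = 1. Each monomial c·X^i·Y^j·Z^k in F becomes c·x^i·y^j·1^k = c·x^i·y^j.
Substituting Z = 1: F(X, Y, 1) = 2*x**2*y + 2*x**2 + 2*x*y**2 + 3*x*y - 2*x + 3*y**3 + y**2 + 2.
Note: deg(f) ≤ deg(F) = 3; strict inequality happens when F is divisible by Z (lost terms).


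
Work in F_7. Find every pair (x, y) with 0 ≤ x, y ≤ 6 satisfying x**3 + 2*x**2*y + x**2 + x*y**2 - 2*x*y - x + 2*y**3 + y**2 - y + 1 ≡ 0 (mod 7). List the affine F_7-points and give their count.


Affine F_7-points: {(4, 0), (4, 3), (4, 5), (5, 3), (6, 1)}; count = 5.

For each of the 49 pairs (x, y) ∈ F_7², evaluate f(x, y) mod 7. Record the zeros.
  x = 0: [0↦1, 1↦3, 2↦5, 3↦5, 4↦1, 5↦5, 6↦1]  zeros at y ∈ ∅
  x = 1: [0↦2, 1↦5, 2↦3, 3↦1, 4↦4, 5↦3, 6↦3]  zeros at y ∈ ∅
  x = 2: [0↦4, 1↦5, 2↦3, 3↦3, 4↦3, 5↦1, 6↦2]  zeros at y ∈ ∅
  x = 3: [0↦6, 1↦2, 2↦4, 3↦3, 4↦4, 5↦5, 6↦4]  zeros at y ∈ ∅
  x = 4: [0↦0, 1↦2, 2↦5, 3↦0, 4↦6, 5↦0, 6↦1]  zeros at y ∈ {0, 3, 5}
  x = 5: [0↦6, 1↦4, 2↦5, 3↦0, 4↦1, 5↦6, 6↦6]  zeros at y ∈ {3}
  x = 6: [0↦2, 1↦0, 2↦3, 3↦2, 4↦2, 5↦1, 6↦4]  zeros at y ∈ {1}
Collecting zeros: affine points = {(4, 0), (4, 3), (4, 5), (5, 3), (6, 1)}.
Total count |C(F_7)_aff| = 5.


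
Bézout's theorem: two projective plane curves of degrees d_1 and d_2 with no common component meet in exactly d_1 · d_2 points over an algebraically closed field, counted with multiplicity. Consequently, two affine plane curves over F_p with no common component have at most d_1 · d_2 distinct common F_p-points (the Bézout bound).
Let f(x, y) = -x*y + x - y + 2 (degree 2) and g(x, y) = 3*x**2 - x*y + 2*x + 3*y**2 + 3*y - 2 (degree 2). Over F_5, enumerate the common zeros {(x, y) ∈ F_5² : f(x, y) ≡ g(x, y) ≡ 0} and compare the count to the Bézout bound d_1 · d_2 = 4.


Common zeros: ∅; count = 0; Bézout bound = 4.

deg(f) = 2, deg(g) = 2, so Bézout bound = 4.
Scan x ∈ F_5. For each x, list the y ∈ F_5 with f(x, y) ≡ 0 and those with g(x, y) ≡ 0 (mod 5); the common zeros in that column are the intersection.
  x = 0: f ≡ 0 at y ∈ {2}; g ≡ 0 at y ∈ ∅; common: ∅.
  x = 1: f ≡ 0 at y ∈ {4}; g ≡ 0 at y ∈ ∅; common: ∅.
  x = 2: f ≡ 0 at y ∈ {3}; g ≡ 0 at y ∈ ∅; common: ∅.
  x = 3: f ≡ 0 at y ∈ {0}; g ≡ 0 at y ∈ ∅; common: ∅.
  x = 4: f ≡ 0 at y ∈ ∅; g ≡ 0 at y ∈ ∅; common: ∅.
Collecting: common zeros = ∅, so the count is 0.
Comparison with the Bézout bound: 0 ≤ 4 = deg(f)·deg(g), as expected for curves with no common component (the affine F_5-count falls short of the bound because intersections may lie at infinity, over extension fields, or carry multiplicity).


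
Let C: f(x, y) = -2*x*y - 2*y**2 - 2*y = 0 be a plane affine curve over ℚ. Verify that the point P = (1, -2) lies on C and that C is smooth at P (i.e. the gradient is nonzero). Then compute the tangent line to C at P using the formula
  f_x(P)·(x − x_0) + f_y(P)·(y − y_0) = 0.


Tangent line at P: 4*x + 4*y + 4 = 0.

Step 1: f(1, -2) = 0, so P lies on C.
Step 2: partial derivatives
  f_x(x, y) = -2*y, f_y(x, y) = -2*x - 4*y - 2.
  f_x(P) = 4, f_y(P) = 4 (gradient nonzero, so P is smooth).
Step 3: tangent line at P: 4·(x − 1) + 4·(y − -2) = 0.
Expanding: 4*x + 4*y + 4 = 0.


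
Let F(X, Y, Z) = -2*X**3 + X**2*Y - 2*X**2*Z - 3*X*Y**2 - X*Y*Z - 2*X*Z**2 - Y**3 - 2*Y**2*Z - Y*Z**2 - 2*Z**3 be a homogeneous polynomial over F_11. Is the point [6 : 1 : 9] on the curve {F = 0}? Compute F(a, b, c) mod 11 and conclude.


F(6,1,9) ≡ 6 (mod 11); P is NOT on the curve.

Evaluate F(6, 1, 9) term-by-term (mod 11).
  -2*X**3 ↦ -2·216·1·1 = -432
  X**2*Y ↦ 1·36·1·1 = 36
  -2*X**2*Z ↦ -2·36·1·9 = -648
  -3*X*Y**2 ↦ -3·6·1·1 = -18
  -X*Y*Z ↦ -1·6·1·9 = -54
  -2*X*Z**2 ↦ -2·6·1·81 = -972
  -Y**3 ↦ -1·1·1·1 = -1
  -2*Y**2*Z ↦ -2·1·1·9 = -18
  -Y*Z**2 ↦ -1·1·1·81 = -81
  -2*Z**3 ↦ -2·1·1·729 = -1458
Sum: F(6, 1, 9) = (-432) + (36) + (-648) + (-18) + (-54) + (-972) + (-1) + (-18) + (-81) + (-1458) = -3646.
Reducing mod 11: -3646 ≡ 6 (mod 11).
Since F(a, b, c) ≡ 6 ≠ 0 (mod 11), P does NOT lie on the curve.


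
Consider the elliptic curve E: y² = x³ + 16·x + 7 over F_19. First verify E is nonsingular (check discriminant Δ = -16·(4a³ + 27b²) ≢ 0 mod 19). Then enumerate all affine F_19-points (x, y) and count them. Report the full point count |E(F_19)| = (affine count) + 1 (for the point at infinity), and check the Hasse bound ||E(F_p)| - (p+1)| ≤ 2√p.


Affine points = {(0, 8), (0, 11), (1, 9), (1, 10), (2, 3), (2, 16), (3, 5), (3, 14), (7, 5), (7, 14), (8, 1), (8, 18), (9, 5), (9, 14), (14, 7), (14, 12), (17, 9), (17, 10), (18, 3), (18, 16)}; affine count = 20; |E(F_19)| = 21.

Discriminant check: Δ ∝ 4a³ + 27b² = 4·16³ + 27·7² = 4·4096 + 27·49 ≡ 18 (mod 19). Nonzero ⇒ E is nonsingular.
For each x ∈ F_19, compute rhs = x³ + 16·x + 7 mod 19, then count y ∈ F_19 with y² ≡ rhs.
  x = 0: rhs = 7, matching y values: 8, 11 (2 points).
  x = 1: rhs = 5, matching y values: 9, 10 (2 points).
  x = 2: rhs = 9, matching y values: 3, 16 (2 points).
  x = 3: rhs = 6, matching y values: 5, 14 (2 points).
  x = 4: rhs = 2, matching y values: none (0 points).
  x = 5: rhs = 3, matching y values: none (0 points).
  x = 6: rhs = 15, matching y values: none (0 points).
  x = 7: rhs = 6, matching y values: 5, 14 (2 points).
  x = 8: rhs = 1, matching y values: 1, 18 (2 points).
  x = 9: rhs = 6, matching y values: 5, 14 (2 points).
  x = 10: rhs = 8, matching y values: none (0 points).
  x = 11: rhs = 13, matching y values: none (0 points).
  x = 12: rhs = 8, matching y values: none (0 points).
  x = 13: rhs = 18, matching y values: none (0 points).
  x = 14: rhs = 11, matching y values: 7, 12 (2 points).
  x = 15: rhs = 12, matching y values: none (0 points).
  x = 16: rhs = 8, matching y values: none (0 points).
  x = 17: rhs = 5, matching y values: 9, 10 (2 points).
  x = 18: rhs = 9, matching y values: 3, 16 (2 points).
Total affine count: 20.
Full point count |E(F_19)| = 20 + 1 = 21.
Hasse bound: |21 − (19+1)| = |1| = 1 ≤ 2√19 ≈ 8.7178 ✓.


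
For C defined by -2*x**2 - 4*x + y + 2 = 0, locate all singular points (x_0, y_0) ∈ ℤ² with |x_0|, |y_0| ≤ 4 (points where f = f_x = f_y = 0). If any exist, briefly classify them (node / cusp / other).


No singular points in the scanned grid; C is smooth there.

Compute partial derivatives:
  f_x = -4*x - 4.
  f_y = 1.
f_y = 1 is a nonzero constant, so f_y never vanishes: no point (x, y) can satisfy f = f_x = f_y = 0. In particular no (x, y) ∈ {−4, ..., 4}² is singular; the curve is smooth.


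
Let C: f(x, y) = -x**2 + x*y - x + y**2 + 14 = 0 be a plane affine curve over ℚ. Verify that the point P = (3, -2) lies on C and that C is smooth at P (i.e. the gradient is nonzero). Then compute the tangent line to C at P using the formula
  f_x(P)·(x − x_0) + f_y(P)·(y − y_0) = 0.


Tangent line at P: -9*x - y + 25 = 0.

Step 1: f(3, -2) = 0, so P lies on C.
Step 2: partial derivatives
  f_x(x, y) = -2*x + y - 1, f_y(x, y) = x + 2*y.
  f_x(P) = -9, f_y(P) = -1 (gradient nonzero, so P is smooth).
Step 3: tangent line at P: -9·(x − 3) + -1·(y − -2) = 0.
Expanding: -9*x - y + 25 = 0.


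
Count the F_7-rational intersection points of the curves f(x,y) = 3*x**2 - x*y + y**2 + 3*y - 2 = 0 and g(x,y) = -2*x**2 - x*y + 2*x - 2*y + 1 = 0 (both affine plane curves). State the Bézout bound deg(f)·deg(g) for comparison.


Common zeros: ∅; count = 0; Bézout bound = 4.

deg(f) = 2, deg(g) = 2, so Bézout bound = 4.
Scan x ∈ F_7. For each x, list the y ∈ F_7 with f(x, y) ≡ 0 and those with g(x, y) ≡ 0 (mod 7); the common zeros in that column are the intersection.
  x = 0: f ≡ 0 at y ∈ ∅; g ≡ 0 at y ∈ {4}; common: ∅.
  x = 1: f ≡ 0 at y ∈ {6}; g ≡ 0 at y ∈ {5}; common: ∅.
  x = 2: f ≡ 0 at y ∈ ∅; g ≡ 0 at y ∈ {1}; common: ∅.
  x = 3: f ≡ 0 at y ∈ ∅; g ≡ 0 at y ∈ {2}; common: ∅.
  x = 4: f ≡ 0 at y ∈ ∅; g ≡ 0 at y ∈ {2}; common: ∅.
  x = 5: f ≡ 0 at y ∈ ∅; g ≡ 0 at y ∈ ∅; common: ∅.
  x = 6: f ≡ 0 at y ∈ ∅; g ≡ 0 at y ∈ {4}; common: ∅.
Collecting: common zeros = ∅, so the count is 0.
Comparison with the Bézout bound: 0 ≤ 4 = deg(f)·deg(g), as expected for curves with no common component (the affine F_7-count falls short of the bound because intersections may lie at infinity, over extension fields, or carry multiplicity).


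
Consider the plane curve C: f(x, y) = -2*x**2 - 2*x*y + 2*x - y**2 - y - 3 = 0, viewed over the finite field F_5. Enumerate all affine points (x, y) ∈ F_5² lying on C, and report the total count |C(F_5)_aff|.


Affine F_5-points: {(0, 1), (0, 3), (3, 0), (3, 3)}; count = 4.

For each of the 25 pairs (x, y) ∈ F_5², evaluate f(x, y) mod 5. Record the zeros.
  x = 0: [0↦2, 1↦0, 2↦1, 3↦0, 4↦2]  zeros at y ∈ {1, 3}
  x = 1: [0↦2, 1↦3, 2↦2, 3↦4, 4↦4]  zeros at y ∈ ∅
  x = 2: [0↦3, 1↦2, 2↦4, 3↦4, 4↦2]  zeros at y ∈ ∅
  x = 3: [0↦0, 1↦2, 2↦2, 3↦0, 4↦1]  zeros at y ∈ {0, 3}
  x = 4: [0↦3, 1↦3, 2↦1, 3↦2, 4↦1]  zeros at y ∈ ∅
Collecting zeros: affine points = {(0, 1), (0, 3), (3, 0), (3, 3)}.
Total count |C(F_5)_aff| = 4.


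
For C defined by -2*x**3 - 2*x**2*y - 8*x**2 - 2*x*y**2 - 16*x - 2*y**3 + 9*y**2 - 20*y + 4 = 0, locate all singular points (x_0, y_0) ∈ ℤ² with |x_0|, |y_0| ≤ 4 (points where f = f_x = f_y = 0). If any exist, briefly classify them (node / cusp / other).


Singular points: {(-2, 2)}; classification: cusp.

Compute partial derivatives:
  f_x = -6*x**2 - 4*x*y - 16*x - 2*y**2 - 16.
  f_y = -2*x**2 - 4*x*y - 6*y**2 + 18*y - 20.
Scan x_0 ∈ {−4, ..., 4}. For each x_0, f_y(x_0, y) is a polynomial in y; find its integer roots y ∈ {−4, ..., 4}, then test f_x and f at those candidates.
  x = -4: f_y(-4, y) = -6*y**2 + 34*y - 52; no integer root y with |y| ≤ 4.
  x = -3: f_y(-3, y) = -6*y**2 + 30*y - 38; no integer root y with |y| ≤ 4.
  x = -2: f_y(-2, y) = -6*y**2 + 26*y - 28; vanishes at y ∈ {2}. (-2, 2): f_x = 0, f = 0 — SINGULAR.
  x = -1: f_y(-1, y) = -6*y**2 + 22*y - 22; no integer root y with |y| ≤ 4.
  x = 0: f_y(0, y) = -6*y**2 + 18*y - 20; no integer root y with |y| ≤ 4.
  x = 1: f_y(1, y) = -6*y**2 + 14*y - 22; no integer root y with |y| ≤ 4.
  x = 2: f_y(2, y) = -6*y**2 + 10*y - 28; no integer root y with |y| ≤ 4.
  x = 3: f_y(3, y) = -6*y**2 + 6*y - 38; no integer root y with |y| ≤ 4.
  x = 4: f_y(4, y) = -6*y**2 + 2*y - 52; no integer root y with |y| ≤ 4.
Only singular point on the grid: (-2, 2).
Classify: substitute x = -2 + u, y = 2 + v and expand: f = -2*u**3 - 2*u**2*v - 2*u*v**2 - 2*v**3 + v**2.
No constant or linear terms (consistent with a singular point). Quadratic part: v**2. Cubic part: -2*u**3 - 2*u**2*v - 2*u*v**2 - 2*v**3.
The quadratic part v**2 is a perfect square, so there is a single (double) tangent line v = 0, i.e. y = 2. Restricting the cubic part to that line (v = 0) leaves -2*u**3 ≠ 0, so f is not divisible by v and the branch is v² ≈ 2*u**3 to lowest order — this is a cusp.
Classification: cusp.


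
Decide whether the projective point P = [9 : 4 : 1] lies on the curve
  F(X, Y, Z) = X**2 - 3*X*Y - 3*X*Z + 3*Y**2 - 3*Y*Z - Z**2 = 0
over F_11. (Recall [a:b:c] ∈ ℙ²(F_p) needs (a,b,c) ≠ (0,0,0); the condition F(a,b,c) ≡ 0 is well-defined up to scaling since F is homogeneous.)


F(9,4,1) ≡ 3 (mod 11); P is NOT on the curve.

Evaluate F(9, 4, 1) term-by-term (mod 11).
  X**2 ↦ 1·81·1·1 = 81
  -3*X*Y ↦ -3·9·4·1 = -108
  -3*X*Z ↦ -3·9·1·1 = -27
  3*Y**2 ↦ 3·1·16·1 = 48
  -3*Y*Z ↦ -3·1·4·1 = -12
  -Z**2 ↦ -1·1·1·1 = -1
Sum: F(9, 4, 1) = (81) + (-108) + (-27) + (48) + (-12) + (-1) = -19.
Reducing mod 11: -19 ≡ 3 (mod 11).
Since F(a, b, c) ≡ 3 ≠ 0 (mod 11), P does NOT lie on the curve.


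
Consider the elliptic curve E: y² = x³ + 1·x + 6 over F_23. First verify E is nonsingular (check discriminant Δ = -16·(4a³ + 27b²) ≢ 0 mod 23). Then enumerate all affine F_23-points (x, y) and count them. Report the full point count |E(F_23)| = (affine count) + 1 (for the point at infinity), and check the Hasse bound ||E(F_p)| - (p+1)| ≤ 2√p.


Affine points = {(0, 11), (0, 12), (1, 10), (1, 13), (2, 4), (2, 19), (3, 6), (3, 17), (9, 10), (9, 13), (10, 2), (10, 21), (13, 10), (13, 13), (14, 2), (14, 21), (16, 1), (16, 22), (22, 2), (22, 21)}; affine count = 20; |E(F_23)| = 21.

Discriminant check: Δ ∝ 4a³ + 27b² = 4·1³ + 27·6² = 4·1 + 27·36 ≡ 10 (mod 23). Nonzero ⇒ E is nonsingular.
For each x ∈ F_23, compute rhs = x³ + 1·x + 6 mod 23, then count y ∈ F_23 with y² ≡ rhs.
  x = 0: rhs = 6, matching y values: 11, 12 (2 points).
  x = 1: rhs = 8, matching y values: 10, 13 (2 points).
  x = 2: rhs = 16, matching y values: 4, 19 (2 points).
  x = 3: rhs = 13, matching y values: 6, 17 (2 points).
  x = 4: rhs = 5, matching y values: none (0 points).
  x = 5: rhs = 21, matching y values: none (0 points).
  x = 6: rhs = 21, matching y values: none (0 points).
  x = 7: rhs = 11, matching y values: none (0 points).
  x = 8: rhs = 20, matching y values: none (0 points).
  x = 9: rhs = 8, matching y values: 10, 13 (2 points).
  x = 10: rhs = 4, matching y values: 2, 21 (2 points).
  x = 11: rhs = 14, matching y values: none (0 points).
  x = 12: rhs = 21, matching y values: none (0 points).
  x = 13: rhs = 8, matching y values: 10, 13 (2 points).
  x = 14: rhs = 4, matching y values: 2, 21 (2 points).
  x = 15: rhs = 15, matching y values: none (0 points).
  x = 16: rhs = 1, matching y values: 1, 22 (2 points).
  x = 17: rhs = 14, matching y values: none (0 points).
  x = 18: rhs = 14, matching y values: none (0 points).
  x = 19: rhs = 7, matching y values: none (0 points).
  x = 20: rhs = 22, matching y values: none (0 points).
  x = 21: rhs = 19, matching y values: none (0 points).
  x = 22: rhs = 4, matching y values: 2, 21 (2 points).
Total affine count: 20.
Full point count |E(F_23)| = 20 + 1 = 21.
Hasse bound: |21 − (23+1)| = |-3| = 3 ≤ 2√23 ≈ 9.5917 ✓.


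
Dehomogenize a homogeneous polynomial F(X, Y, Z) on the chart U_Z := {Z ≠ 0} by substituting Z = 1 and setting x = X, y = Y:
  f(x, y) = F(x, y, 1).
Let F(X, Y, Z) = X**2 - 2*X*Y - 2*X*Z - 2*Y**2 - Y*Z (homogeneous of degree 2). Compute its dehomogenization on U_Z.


f(x, y) = x**2 - 2*x*y - 2*x - 2*y**2 - y

On U_Z we set Z = 1. Each monomial c·X^i·Y^j·Z^k in F becomes c·x^i·y^j·1^k = c·x^i·y^j.
Substituting Z = 1: F(X, Y, 1) = x**2 - 2*x*y - 2*x - 2*y**2 - y.
Note: deg(f) ≤ deg(F) = 2; strict inequality happens when F is divisible by Z (lost terms).


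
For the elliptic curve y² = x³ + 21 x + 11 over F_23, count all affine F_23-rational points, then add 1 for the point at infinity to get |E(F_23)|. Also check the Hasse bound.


Affine points = {(3, 3), (3, 20), (6, 10), (6, 13), (7, 8), (7, 15), (8, 1), (8, 22), (9, 3), (9, 20), (10, 5), (10, 18), (11, 3), (11, 20), (12, 6), (12, 17), (14, 6), (14, 17), (16, 2), (16, 21), (19, 1), (19, 22), (20, 6), (20, 17), (22, 9), (22, 14)}; affine count = 26; |E(F_23)| = 27.

Discriminant check: Δ ∝ 4a³ + 27b² = 4·21³ + 27·11² = 4·9261 + 27·121 ≡ 15 (mod 23). Nonzero ⇒ E is nonsingular.
For each x ∈ F_23, compute rhs = x³ + 21·x + 11 mod 23, then count y ∈ F_23 with y² ≡ rhs.
  x = 0: rhs = 11, matching y values: none (0 points).
  x = 1: rhs = 10, matching y values: none (0 points).
  x = 2: rhs = 15, matching y values: none (0 points).
  x = 3: rhs = 9, matching y values: 3, 20 (2 points).
  x = 4: rhs = 21, matching y values: none (0 points).
  x = 5: rhs = 11, matching y values: none (0 points).
  x = 6: rhs = 8, matching y values: 10, 13 (2 points).
  x = 7: rhs = 18, matching y values: 8, 15 (2 points).
  x = 8: rhs = 1, matching y values: 1, 22 (2 points).
  x = 9: rhs = 9, matching y values: 3, 20 (2 points).
  x = 10: rhs = 2, matching y values: 5, 18 (2 points).
  x = 11: rhs = 9, matching y values: 3, 20 (2 points).
  x = 12: rhs = 13, matching y values: 6, 17 (2 points).
  x = 13: rhs = 20, matching y values: none (0 points).
  x = 14: rhs = 13, matching y values: 6, 17 (2 points).
  x = 15: rhs = 21, matching y values: none (0 points).
  x = 16: rhs = 4, matching y values: 2, 21 (2 points).
  x = 17: rhs = 14, matching y values: none (0 points).
  x = 18: rhs = 11, matching y values: none (0 points).
  x = 19: rhs = 1, matching y values: 1, 22 (2 points).
  x = 20: rhs = 13, matching y values: 6, 17 (2 points).
  x = 21: rhs = 7, matching y values: none (0 points).
  x = 22: rhs = 12, matching y values: 9, 14 (2 points).
Total affine count: 26.
Full point count |E(F_23)| = 26 + 1 = 27.
Hasse bound: |27 − (23+1)| = |3| = 3 ≤ 2√23 ≈ 9.5917 ✓.


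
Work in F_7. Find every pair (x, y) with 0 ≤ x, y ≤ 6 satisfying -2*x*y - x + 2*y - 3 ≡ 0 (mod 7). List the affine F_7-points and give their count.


Affine F_7-points: {(0, 5), (2, 1), (3, 2), (4, 0), (5, 6), (6, 4)}; count = 6.

For each of the 49 pairs (x, y) ∈ F_7², evaluate f(x, y) mod 7. Record the zeros.
  x = 0: [0↦4, 1↦6, 2↦1, 3↦3, 4↦5, 5↦0, 6↦2]  zeros at y ∈ {5}
  x = 1: [0↦3, 1↦3, 2↦3, 3↦3, 4↦3, 5↦3, 6↦3]  zeros at y ∈ ∅
  x = 2: [0↦2, 1↦0, 2↦5, 3↦3, 4↦1, 5↦6, 6↦4]  zeros at y ∈ {1}
  x = 3: [0↦1, 1↦4, 2↦0, 3↦3, 4↦6, 5↦2, 6↦5]  zeros at y ∈ {2}
  x = 4: [0↦0, 1↦1, 2↦2, 3↦3, 4↦4, 5↦5, 6↦6]  zeros at y ∈ {0}
  x = 5: [0↦6, 1↦5, 2↦4, 3↦3, 4↦2, 5↦1, 6↦0]  zeros at y ∈ {6}
  x = 6: [0↦5, 1↦2, 2↦6, 3↦3, 4↦0, 5↦4, 6↦1]  zeros at y ∈ {4}
Collecting zeros: affine points = {(0, 5), (2, 1), (3, 2), (4, 0), (5, 6), (6, 4)}.
Total count |C(F_7)_aff| = 6.


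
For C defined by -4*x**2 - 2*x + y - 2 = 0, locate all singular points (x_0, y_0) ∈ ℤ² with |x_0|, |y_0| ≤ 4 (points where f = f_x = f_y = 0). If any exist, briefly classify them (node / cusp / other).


No singular points in the scanned grid; C is smooth there.

Compute partial derivatives:
  f_x = -8*x - 2.
  f_y = 1.
f_y = 1 is a nonzero constant, so f_y never vanishes: no point (x, y) can satisfy f = f_x = f_y = 0. In particular no (x, y) ∈ {−4, ..., 4}² is singular; the curve is smooth.


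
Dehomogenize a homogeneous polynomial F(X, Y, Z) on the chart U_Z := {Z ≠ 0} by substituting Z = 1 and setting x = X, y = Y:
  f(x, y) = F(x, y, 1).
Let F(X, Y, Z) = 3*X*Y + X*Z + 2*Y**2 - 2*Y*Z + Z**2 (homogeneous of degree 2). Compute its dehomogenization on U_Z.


f(x, y) = 3*x*y + x + 2*y**2 - 2*y + 1

On U_Z we set Z = 1. Each monomial c·X^i·Y^j·Z^k in F becomes c·x^i·y^j·1^k = c·x^i·y^j.
Substituting Z = 1: F(X, Y, 1) = 3*x*y + x + 2*y**2 - 2*y + 1.
Note: deg(f) ≤ deg(F) = 2; strict inequality happens when F is divisible by Z (lost terms).


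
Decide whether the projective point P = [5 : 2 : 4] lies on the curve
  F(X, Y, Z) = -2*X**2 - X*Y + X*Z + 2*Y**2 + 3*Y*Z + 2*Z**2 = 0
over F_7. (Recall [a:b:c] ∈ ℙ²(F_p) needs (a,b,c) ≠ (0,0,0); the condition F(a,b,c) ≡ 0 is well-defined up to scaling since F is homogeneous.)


F(5,2,4) ≡ 3 (mod 7); P is NOT on the curve.

Evaluate F(5, 2, 4) term-by-term (mod 7).
  -2*X**2 ↦ -2·25·1·1 = -50
  -X*Y ↦ -1·5·2·1 = -10
  X*Z ↦ 1·5·1·4 = 20
  2*Y**2 ↦ 2·1·4·1 = 8
  3*Y*Z ↦ 3·1·2·4 = 24
  2*Z**2 ↦ 2·1·1·16 = 32
Sum: F(5, 2, 4) = (-50) + (-10) + (20) + (8) + (24) + (32) = 24.
Reducing mod 7: 24 ≡ 3 (mod 7).
Since F(a, b, c) ≡ 3 ≠ 0 (mod 7), P does NOT lie on the curve.


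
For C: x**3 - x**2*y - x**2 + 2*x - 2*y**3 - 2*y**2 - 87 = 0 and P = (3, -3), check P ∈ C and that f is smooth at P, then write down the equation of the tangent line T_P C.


Tangent line at P: 41*x - 51*y - 276 = 0.

Step 1: f(3, -3) = 0, so P lies on C.
Step 2: partial derivatives
  f_x(x, y) = 3*x**2 - 2*x*y - 2*x + 2, f_y(x, y) = -x**2 - 6*y**2 - 4*y.
  f_x(P) = 41, f_y(P) = -51 (gradient nonzero, so P is smooth).
Step 3: tangent line at P: 41·(x − 3) + -51·(y − -3) = 0.
Expanding: 41*x - 51*y - 276 = 0.


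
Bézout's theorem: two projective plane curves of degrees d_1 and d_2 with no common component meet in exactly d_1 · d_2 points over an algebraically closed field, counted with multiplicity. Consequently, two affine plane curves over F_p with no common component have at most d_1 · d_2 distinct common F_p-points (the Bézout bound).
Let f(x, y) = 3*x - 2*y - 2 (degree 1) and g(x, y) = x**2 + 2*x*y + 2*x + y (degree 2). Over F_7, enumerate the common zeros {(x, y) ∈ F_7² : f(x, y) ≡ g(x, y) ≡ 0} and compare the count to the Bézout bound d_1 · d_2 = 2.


Common zeros: ∅; count = 0; Bézout bound = 2.

deg(f) = 1, deg(g) = 2, so Bézout bound = 2.
Scan x ∈ F_7. For each x, list the y ∈ F_7 with f(x, y) ≡ 0 and those with g(x, y) ≡ 0 (mod 7); the common zeros in that column are the intersection.
  x = 0: f ≡ 0 at y ∈ {6}; g ≡ 0 at y ∈ {0}; common: ∅.
  x = 1: f ≡ 0 at y ∈ {4}; g ≡ 0 at y ∈ {6}; common: ∅.
  x = 2: f ≡ 0 at y ∈ {2}; g ≡ 0 at y ∈ {4}; common: ∅.
  x = 3: f ≡ 0 at y ∈ {0}; g ≡ 0 at y ∈ ∅; common: ∅.
  x = 4: f ≡ 0 at y ∈ {5}; g ≡ 0 at y ∈ {2}; common: ∅.
  x = 5: f ≡ 0 at y ∈ {3}; g ≡ 0 at y ∈ {0}; common: ∅.
  x = 6: f ≡ 0 at y ∈ {1}; g ≡ 0 at y ∈ {6}; common: ∅.
Collecting: common zeros = ∅, so the count is 0.
Comparison with the Bézout bound: 0 ≤ 2 = deg(f)·deg(g), as expected for curves with no common component (the affine F_7-count falls short of the bound because intersections may lie at infinity, over extension fields, or carry multiplicity).


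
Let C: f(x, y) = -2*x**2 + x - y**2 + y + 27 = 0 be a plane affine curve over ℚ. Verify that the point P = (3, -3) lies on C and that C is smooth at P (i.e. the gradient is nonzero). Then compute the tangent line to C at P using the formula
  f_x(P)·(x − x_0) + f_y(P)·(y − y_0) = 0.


Tangent line at P: -11*x + 7*y + 54 = 0.

Step 1: f(3, -3) = 0, so P lies on C.
Step 2: partial derivatives
  f_x(x, y) = 1 - 4*x, f_y(x, y) = 1 - 2*y.
  f_x(P) = -11, f_y(P) = 7 (gradient nonzero, so P is smooth).
Step 3: tangent line at P: -11·(x − 3) + 7·(y − -3) = 0.
Expanding: -11*x + 7*y + 54 = 0.


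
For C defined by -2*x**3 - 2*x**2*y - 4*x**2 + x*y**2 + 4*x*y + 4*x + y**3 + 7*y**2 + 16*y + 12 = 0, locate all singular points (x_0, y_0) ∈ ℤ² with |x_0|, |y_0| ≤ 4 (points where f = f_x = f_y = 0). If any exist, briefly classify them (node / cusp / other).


Singular points: {(0, -2)}; classification: cusp.

Compute partial derivatives:
  f_x = -6*x**2 - 4*x*y - 8*x + y**2 + 4*y + 4.
  f_y = -2*x**2 + 2*x*y + 4*x + 3*y**2 + 14*y + 16.
Scan x_0 ∈ {−4, ..., 4}. For each x_0, f_y(x_0, y) is a polynomial in y; find its integer roots y ∈ {−4, ..., 4}, then test f_x and f at those candidates.
  x = -4: f_y(-4, y) = 3*y**2 + 6*y - 32; no integer root y with |y| ≤ 4.
  x = -3: f_y(-3, y) = 3*y**2 + 8*y - 14; no integer root y with |y| ≤ 4.
  x = -2: f_y(-2, y) = 3*y**2 + 10*y; vanishes at y ∈ {0}. (-2, 0): f_x = -4 ≠ 0.
  x = -1: f_y(-1, y) = 3*y**2 + 12*y + 10; no integer root y with |y| ≤ 4.
  x = 0: f_y(0, y) = 3*y**2 + 14*y + 16; vanishes at y ∈ {-2}. (0, -2): f_x = 0, f = 0 — SINGULAR.
  x = 1: f_y(1, y) = 3*y**2 + 16*y + 18; no integer root y with |y| ≤ 4.
  x = 2: f_y(2, y) = 3*y**2 + 18*y + 16; no integer root y with |y| ≤ 4.
  x = 3: f_y(3, y) = 3*y**2 + 20*y + 10; no integer root y with |y| ≤ 4.
  x = 4: f_y(4, y) = 3*y**2 + 22*y; vanishes at y ∈ {0}. (4, 0): f_x = -124 ≠ 0.
Only singular point on the grid: (0, -2).
Classify: substitute x = 0 + u, y = -2 + v and expand: f = -2*u**3 - 2*u**2*v + u*v**2 + v**3 + v**2.
No constant or linear terms (consistent with a singular point). Quadratic part: v**2. Cubic part: -2*u**3 - 2*u**2*v + u*v**2 + v**3.
The quadratic part v**2 is a perfect square, so there is a single (double) tangent line v = 0, i.e. y = -2. Restricting the cubic part to that line (v = 0) leaves -2*u**3 ≠ 0, so f is not divisible by v and the branch is v² ≈ 2*u**3 to lowest order — this is a cusp.
Classification: cusp.


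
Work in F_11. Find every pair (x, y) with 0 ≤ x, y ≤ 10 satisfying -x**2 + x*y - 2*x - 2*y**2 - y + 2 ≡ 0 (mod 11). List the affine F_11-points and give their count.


Affine F_11-points: {(1, 4), (1, 7), (4, 0), (4, 7), (5, 0), (5, 2), (6, 2), (6, 6), (9, 6), (9, 9)}; count = 10.

For each of the 121 pairs (x, y) ∈ F_11², evaluate f(x, y) mod 11. Record the zeros.
  x = 0: [0↦2, 1↦10, 2↦3, 3↦3, 4↦10, 5↦2, 6↦1, 7↦7, 8↦9, 9↦7, 10↦1]  zeros at y ∈ ∅
  x = 1: [0↦10, 1↦8, 2↦2, 3↦3, 4↦0, 5↦4, 6↦4, 7↦0, 8↦3, 9↦2, 10↦8]  zeros at y ∈ {4, 7}
  x = 2: [0↦5, 1↦4, 2↦10, 3↦1, 4↦10, 5↦4, 6↦5, 7↦2, 8↦6, 9↦6, 10↦2]  zeros at y ∈ ∅
  x = 3: [0↦9, 1↦9, 2↦5, 3↦8, 4↦7, 5↦2, 6↦4, 7↦2, 8↦7, 9↦8, 10↦5]  zeros at y ∈ ∅
  x = 4: [0↦0, 1↦1, 2↦9, 3↦2, 4↦2, 5↦9, 6↦1, 7↦0, 8↦6, 9↦8, 10↦6]  zeros at y ∈ {0, 7}
  x = 5: [0↦0, 1↦2, 2↦0, 3↦5, 4↦6, 5↦3, 6↦7, 7↦7, 8↦3, 9↦6, 10↦5]  zeros at y ∈ {0, 2}
  x = 6: [0↦9, 1↦1, 2↦0, 3↦6, 4↦8, 5↦6, 6↦0, 7↦1, 8↦9, 9↦2, 10↦2]  zeros at y ∈ {2, 6}
  x = 7: [0↦5, 1↦9, 2↦9, 3↦5, 4↦8, 5↦7, 6↦2, 7↦4, 8↦2, 9↦7, 10↦8]  zeros at y ∈ ∅
  x = 8: [0↦10, 1↦4, 2↦5, 3↦2, 4↦6, 5↦6, 6↦2, 7↦5, 8↦4, 9↦10, 10↦1]  zeros at y ∈ ∅
  x = 9: [0↦2, 1↦8, 2↦10, 3↦8, 4↦2, 5↦3, 6↦0, 7↦4, 8↦4, 9↦0, 10↦3]  zeros at y ∈ {6, 9}
  x = 10: [0↦3, 1↦10, 2↦2, 3↦1, 4↦7, 5↦9, 6↦7, 7↦1, 8↦2, 9↦10, 10↦3]  zeros at y ∈ ∅
Collecting zeros: affine points = {(1, 4), (1, 7), (4, 0), (4, 7), (5, 0), (5, 2), (6, 2), (6, 6), (9, 6), (9, 9)}.
Total count |C(F_11)_aff| = 10.


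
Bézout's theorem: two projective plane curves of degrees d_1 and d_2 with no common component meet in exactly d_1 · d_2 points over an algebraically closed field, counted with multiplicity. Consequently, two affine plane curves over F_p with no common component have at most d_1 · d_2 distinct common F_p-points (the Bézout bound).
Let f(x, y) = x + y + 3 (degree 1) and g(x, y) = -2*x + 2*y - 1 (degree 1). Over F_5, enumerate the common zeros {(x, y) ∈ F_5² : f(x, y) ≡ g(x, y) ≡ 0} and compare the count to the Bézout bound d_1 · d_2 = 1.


Common zeros: {(2, 0)}; count = 1; Bézout bound = 1.

deg(f) = 1, deg(g) = 1, so Bézout bound = 1.
Scan x ∈ F_5. For each x, list the y ∈ F_5 with f(x, y) ≡ 0 and those with g(x, y) ≡ 0 (mod 5); the common zeros in that column are the intersection.
  x = 0: f ≡ 0 at y ∈ {2}; g ≡ 0 at y ∈ {3}; common: ∅.
  x = 1: f ≡ 0 at y ∈ {1}; g ≡ 0 at y ∈ {4}; common: ∅.
  x = 2: f ≡ 0 at y ∈ {0}; g ≡ 0 at y ∈ {0}; common: {0}.
  x = 3: f ≡ 0 at y ∈ {4}; g ≡ 0 at y ∈ {1}; common: ∅.
  x = 4: f ≡ 0 at y ∈ {3}; g ≡ 0 at y ∈ {2}; common: ∅.
Collecting: common zeros = {(2, 0)}, so the count is 1.
Comparison with the Bézout bound: 1 ≤ 1 = deg(f)·deg(g), as expected for curves with no common component (the bound is attained).


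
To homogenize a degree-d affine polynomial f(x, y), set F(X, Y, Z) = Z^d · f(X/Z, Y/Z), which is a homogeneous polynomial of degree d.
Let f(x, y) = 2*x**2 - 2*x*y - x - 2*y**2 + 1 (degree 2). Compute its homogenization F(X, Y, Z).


F(X, Y, Z) = 2*X**2 - 2*X*Y - X*Z - 2*Y**2 + Z**2

deg(f) = 2.
Substitute x = X/Z, y = Y/Z into f, then multiply by Z^2.
  monomial 2·x^2·y^0 ↦ 2·X^2·Y^0·Z^0.
  monomial -2·x^1·y^1 ↦ -2·X^1·Y^1·Z^0.
  monomial -1·x^1·y^0 ↦ -1·X^1·Y^0·Z^1.
  monomial -2·x^0·y^2 ↦ -2·X^0·Y^2·Z^0.
  monomial 1·x^0·y^0 ↦ 1·X^0·Y^0·Z^2.
Collecting: F(X, Y, Z) = 2*X**2 - 2*X*Y - X*Z - 2*Y**2 + Z**2.


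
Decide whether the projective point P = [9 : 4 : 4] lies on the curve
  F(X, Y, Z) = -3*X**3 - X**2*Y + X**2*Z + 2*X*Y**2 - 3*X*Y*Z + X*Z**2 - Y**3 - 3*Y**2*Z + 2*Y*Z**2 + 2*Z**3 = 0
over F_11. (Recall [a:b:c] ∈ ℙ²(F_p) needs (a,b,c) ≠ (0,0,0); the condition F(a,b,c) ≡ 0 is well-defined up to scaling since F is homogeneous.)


F(9,4,4) ≡ 2 (mod 11); P is NOT on the curve.

Evaluate F(9, 4, 4) term-by-term (mod 11).
  -3*X**3 ↦ -3·729·1·1 = -2187
  -X**2*Y ↦ -1·81·4·1 = -324
  X**2*Z ↦ 1·81·1·4 = 324
  2*X*Y**2 ↦ 2·9·16·1 = 288
  -3*X*Y*Z ↦ -3·9·4·4 = -432
  X*Z**2 ↦ 1·9·1·16 = 144
  -Y**3 ↦ -1·1·64·1 = -64
  -3*Y**2*Z ↦ -3·1·16·4 = -192
  2*Y*Z**2 ↦ 2·1·4·16 = 128
  2*Z**3 ↦ 2·1·1·64 = 128
Sum: F(9, 4, 4) = (-2187) + (-324) + (324) + (288) + (-432) + (144) + (-64) + (-192) + (128) + (128) = -2187.
Reducing mod 11: -2187 ≡ 2 (mod 11).
Since F(a, b, c) ≡ 2 ≠ 0 (mod 11), P does NOT lie on the curve.
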